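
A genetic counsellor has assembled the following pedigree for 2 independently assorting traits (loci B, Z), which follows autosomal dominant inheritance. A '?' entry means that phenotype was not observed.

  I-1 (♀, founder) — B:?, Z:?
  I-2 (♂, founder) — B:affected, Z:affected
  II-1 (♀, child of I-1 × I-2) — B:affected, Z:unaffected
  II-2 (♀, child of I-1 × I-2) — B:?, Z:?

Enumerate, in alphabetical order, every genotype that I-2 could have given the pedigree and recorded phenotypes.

B/I-1 ? ·: bb|Bb|BB
B/I-2 aff ·: Bb|BB
B/II-1 aff I-1×I-2: Bb|BB
B/II-2 ? I-1×I-2: bb|Bb|BB
⇒ B over [I-1,I-2,II-1,II-2]: 18 consistent
Z/I-1 ? ·: zz|Zz
Z/I-2 aff ·: Zz
Z/II-1 un I-1×I-2: zz
Z/II-2 ? I-1×I-2: zz|Zz|ZZ
⇒ Z over [I-1,I-2,II-1,II-2]: 5 consistent

I-2 ∈ {BB Zz, Bb Zz}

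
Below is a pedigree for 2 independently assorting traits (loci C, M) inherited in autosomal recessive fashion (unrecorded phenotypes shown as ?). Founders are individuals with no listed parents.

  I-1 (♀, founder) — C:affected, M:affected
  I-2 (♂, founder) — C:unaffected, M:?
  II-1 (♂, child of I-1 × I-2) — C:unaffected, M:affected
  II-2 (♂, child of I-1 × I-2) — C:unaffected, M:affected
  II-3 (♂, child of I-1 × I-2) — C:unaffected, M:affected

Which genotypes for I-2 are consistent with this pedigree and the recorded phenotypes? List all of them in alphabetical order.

C/I-1 aff ·: cc
C/I-2 un ·: CC|Cc
C/II-1 un I-1×I-2: Cc
C/II-2 un I-1×I-2: Cc
C/II-3 un I-1×I-2: Cc
⇒ C over [I-1,I-2,II-1,II-2,II-3]: 2 consistent
M/I-1 aff ·: mm
M/I-2 ? ·: Mm|mm
M/II-1 aff I-1×I-2: mm
M/II-2 aff I-1×I-2: mm
M/II-3 aff I-1×I-2: mm
⇒ M over [I-1,I-2,II-1,II-2,II-3]: 2 consistent

I-2 ∈ {CC Mm, CC mm, Cc Mm, Cc mm}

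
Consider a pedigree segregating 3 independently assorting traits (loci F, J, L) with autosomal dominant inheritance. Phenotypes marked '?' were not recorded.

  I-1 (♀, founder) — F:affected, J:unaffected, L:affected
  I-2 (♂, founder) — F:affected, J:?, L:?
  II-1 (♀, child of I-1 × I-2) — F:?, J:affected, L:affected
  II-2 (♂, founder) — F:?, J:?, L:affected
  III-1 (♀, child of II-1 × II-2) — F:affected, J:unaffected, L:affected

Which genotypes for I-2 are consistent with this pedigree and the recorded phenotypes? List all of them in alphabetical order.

F/I-1 aff ·: Ff|FF
F/I-2 aff ·: Ff|FF
F/II-1 ? I-1×I-2: ff|Ff|FF
F/II-2 ? ·: ff|Ff|FF
F/III-1 aff II-1×II-2: Ff|FF
⇒ F over [I-1,I-2,II-1,II-2,III-1]: 33 consistent
J/I-1 un ·: jj
J/I-2 ? ·: Jj|JJ
J/II-1 aff I-1×I-2: Jj
J/II-2 ? ·: jj|Jj
J/III-1 un II-1×II-2: jj
⇒ J over [I-1,I-2,II-1,II-2,III-1]: 4 consistent
L/I-1 aff ·: Ll|LL
L/I-2 ? ·: ll|Ll|LL
L/II-1 aff I-1×I-2: Ll|LL
L/II-2 aff ·: Ll|LL
L/III-1 aff II-1×II-2: Ll|LL
⇒ L over [I-1,I-2,II-1,II-2,III-1]: 32 consistent

I-2 ∈ {FF JJ LL, FF JJ Ll, FF JJ ll, FF Jj LL, FF Jj Ll, FF Jj ll, Ff JJ LL, Ff JJ Ll, Ff JJ ll, Ff Jj LL, Ff Jj Ll, Ff Jj ll}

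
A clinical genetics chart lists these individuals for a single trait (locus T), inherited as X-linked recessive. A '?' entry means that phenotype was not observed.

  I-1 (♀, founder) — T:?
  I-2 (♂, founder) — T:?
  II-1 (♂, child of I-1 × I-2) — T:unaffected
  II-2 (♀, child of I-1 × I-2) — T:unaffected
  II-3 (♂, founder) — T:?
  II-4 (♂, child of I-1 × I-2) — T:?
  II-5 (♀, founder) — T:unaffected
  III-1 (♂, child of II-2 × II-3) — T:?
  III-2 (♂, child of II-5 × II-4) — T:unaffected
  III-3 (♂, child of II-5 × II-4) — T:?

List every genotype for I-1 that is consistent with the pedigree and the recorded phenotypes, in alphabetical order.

T/I-1 ? ·: X^TX^T|X^TX^t
T/I-2 ? ·: X^TY|X^tY
T/II-1 un I-1×I-2: X^TY
T/II-2 un I-1×I-2: X^TX^T|X^TX^t
T/II-3 ? ·: X^TY|X^tY
T/II-4 ? I-1×I-2: X^TY|X^tY
T/II-5 un ·: X^TX^T|X^TX^t
T/III-1 ? II-2×II-3: X^TY|X^tY
T/III-2 un II-5×II-4: X^TY
T/III-3 ? II-5×II-4: X^TY|X^tY
⇒ T over [I-1,I-2,II-1,II-2,II-3,II-4,II-5,III-1,III-2,III-3]: 78 consistent

I-1 ∈ {X^TX^T, X^TX^t}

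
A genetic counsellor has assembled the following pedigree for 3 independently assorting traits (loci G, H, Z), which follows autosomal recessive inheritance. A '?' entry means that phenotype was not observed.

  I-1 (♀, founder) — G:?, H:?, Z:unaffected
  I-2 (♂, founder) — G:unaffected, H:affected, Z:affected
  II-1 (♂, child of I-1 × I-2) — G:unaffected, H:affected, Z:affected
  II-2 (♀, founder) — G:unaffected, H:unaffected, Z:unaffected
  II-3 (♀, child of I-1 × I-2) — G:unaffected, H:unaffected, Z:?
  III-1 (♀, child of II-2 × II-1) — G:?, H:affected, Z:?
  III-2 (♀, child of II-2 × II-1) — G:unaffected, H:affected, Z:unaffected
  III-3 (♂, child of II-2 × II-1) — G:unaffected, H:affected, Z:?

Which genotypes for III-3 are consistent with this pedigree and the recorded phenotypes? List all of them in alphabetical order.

G/I-1 ? ·: GG|Gg|gg
G/I-2 un ·: GG|Gg
G/II-1 un I-1×I-2: GG|Gg
G/II-2 un ·: GG|Gg
G/II-3 un I-1×I-2: GG|Gg
G/III-1 ? II-2×II-1: GG|Gg|gg
G/III-2 un II-2×II-1: GG|Gg
G/III-3 un II-2×II-1: GG|Gg
⇒ G over [I-1,I-2,II-1,II-2,II-3,III-1,III-2,III-3]: 223 consistent
H/I-1 ? ·: Hh
H/I-2 aff ·: hh
H/II-1 aff I-1×I-2: hh
H/II-2 un ·: Hh
H/II-3 un I-1×I-2: Hh
H/III-1 aff II-2×II-1: hh
H/III-2 aff II-2×II-1: hh
H/III-3 aff II-2×II-1: hh
⇒ H over [I-1,I-2,II-1,II-2,II-3,III-1,III-2,III-3]: 1 consistent
Z/I-1 un ·: Zz
Z/I-2 aff ·: zz
Z/II-1 aff I-1×I-2: zz
Z/II-2 un ·: ZZ|Zz
Z/II-3 ? I-1×I-2: Zz|zz
Z/III-1 ? II-2×II-1: Zz|zz
Z/III-2 un II-2×II-1: Zz
Z/III-3 ? II-2×II-1: Zz|zz
⇒ Z over [I-1,I-2,II-1,II-2,II-3,III-1,III-2,III-3]: 10 consistent

III-3 ∈ {GG hh Zz, GG hh zz, Gg hh Zz, Gg hh zz}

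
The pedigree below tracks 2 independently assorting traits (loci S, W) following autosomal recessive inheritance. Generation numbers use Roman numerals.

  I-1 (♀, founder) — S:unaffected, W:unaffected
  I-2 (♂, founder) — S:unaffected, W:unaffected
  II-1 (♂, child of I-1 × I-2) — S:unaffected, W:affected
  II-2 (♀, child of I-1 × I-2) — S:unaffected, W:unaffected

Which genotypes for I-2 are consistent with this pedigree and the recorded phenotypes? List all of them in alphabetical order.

S/I-1 un ·: SS|Ss
S/I-2 un ·: SS|Ss
S/II-1 un I-1×I-2: SS|Ss
S/II-2 un I-1×I-2: SS|Ss
⇒ S over [I-1,I-2,II-1,II-2]: 13 consistent
W/I-1 un ·: Ww
W/I-2 un ·: Ww
W/II-1 aff I-1×I-2: ww
W/II-2 un I-1×I-2: WW|Ww
⇒ W over [I-1,I-2,II-1,II-2]: 2 consistent

I-2 ∈ {SS Ww, Ss Ww}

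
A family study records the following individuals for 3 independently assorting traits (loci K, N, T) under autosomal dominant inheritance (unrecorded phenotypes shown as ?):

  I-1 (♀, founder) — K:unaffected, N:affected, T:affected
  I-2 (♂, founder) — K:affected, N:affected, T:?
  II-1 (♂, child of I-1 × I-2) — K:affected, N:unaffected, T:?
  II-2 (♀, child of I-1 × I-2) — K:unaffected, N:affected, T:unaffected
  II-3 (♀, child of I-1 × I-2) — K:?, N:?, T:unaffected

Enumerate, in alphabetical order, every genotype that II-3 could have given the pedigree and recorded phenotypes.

K/I-1 un ·: kk
K/I-2 aff ·: Kk
K/II-1 aff I-1×I-2: Kk
K/II-2 un I-1×I-2: kk
K/II-3 ? I-1×I-2: kk|Kk
⇒ K over [I-1,I-2,II-1,II-2,II-3]: 2 consistent
N/I-1 aff ·: Nn
N/I-2 aff ·: Nn
N/II-1 un I-1×I-2: nn
N/II-2 aff I-1×I-2: Nn|NN
N/II-3 ? I-1×I-2: nn|Nn|NN
⇒ N over [I-1,I-2,II-1,II-2,II-3]: 6 consistent
T/I-1 aff ·: Tt
T/I-2 ? ·: tt|Tt
T/II-1 ? I-1×I-2: tt|Tt|TT
T/II-2 un I-1×I-2: tt
T/II-3 un I-1×I-2: tt
⇒ T over [I-1,I-2,II-1,II-2,II-3]: 5 consistent

II-3 ∈ {Kk NN tt, Kk Nn tt, Kk nn tt, kk NN tt, kk Nn tt, kk nn tt}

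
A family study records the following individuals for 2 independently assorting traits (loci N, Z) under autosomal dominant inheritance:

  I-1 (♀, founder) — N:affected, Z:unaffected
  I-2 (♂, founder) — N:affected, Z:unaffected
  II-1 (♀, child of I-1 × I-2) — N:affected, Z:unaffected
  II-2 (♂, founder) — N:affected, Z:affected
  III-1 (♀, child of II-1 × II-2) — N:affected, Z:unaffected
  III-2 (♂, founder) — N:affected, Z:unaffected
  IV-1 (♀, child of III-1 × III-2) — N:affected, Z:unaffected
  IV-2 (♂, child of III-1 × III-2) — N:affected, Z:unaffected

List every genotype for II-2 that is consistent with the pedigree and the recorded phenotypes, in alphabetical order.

II-2 ∈ {NN Zz, Nn Zz}

N/I-1 aff ·: Nn|NN
N/I-2 aff ·: Nn|NN
N/II-1 aff I-1×I-2: Nn|NN
N/II-2 aff ·: Nn|NN
N/III-1 aff II-1×II-2: Nn|NN
N/III-2 aff ·: Nn|NN
N/IV-1 aff III-1×III-2: Nn|NN
N/IV-2 aff III-1×III-2: Nn|NN
⇒ N over [I-1,I-2,II-1,II-2,III-1,III-2,IV-1,IV-2]: 150 consistent
Z/I-1 un ·: zz
Z/I-2 un ·: zz
Z/II-1 un I-1×I-2: zz
Z/II-2 aff ·: Zz
Z/III-1 un II-1×II-2: zz
Z/III-2 un ·: zz
Z/IV-1 un III-1×III-2: zz
Z/IV-2 un III-1×III-2: zz
⇒ Z over [I-1,I-2,II-1,II-2,III-1,III-2,IV-1,IV-2]: 1 consistent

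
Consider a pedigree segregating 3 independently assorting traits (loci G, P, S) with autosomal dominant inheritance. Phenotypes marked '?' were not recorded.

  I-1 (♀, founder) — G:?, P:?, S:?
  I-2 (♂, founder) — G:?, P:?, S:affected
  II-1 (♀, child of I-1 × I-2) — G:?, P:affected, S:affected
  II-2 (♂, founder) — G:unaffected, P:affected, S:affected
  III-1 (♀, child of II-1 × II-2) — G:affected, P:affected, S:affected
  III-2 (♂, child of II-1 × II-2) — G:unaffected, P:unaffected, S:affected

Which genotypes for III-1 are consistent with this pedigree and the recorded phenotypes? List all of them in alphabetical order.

III-1 ∈ {Gg PP SS, Gg PP Ss, Gg Pp SS, Gg Pp Ss}

G/I-1 ? ·: gg|Gg|GG
G/I-2 ? ·: gg|Gg|GG
G/II-1 ? I-1×I-2: Gg
G/II-2 un ·: gg
G/III-1 aff II-1×II-2: Gg
G/III-2 un II-1×II-2: gg
⇒ G over [I-1,I-2,II-1,II-2,III-1,III-2]: 7 consistent
P/I-1 ? ·: pp|Pp|PP
P/I-2 ? ·: pp|Pp|PP
P/II-1 aff I-1×I-2: Pp
P/II-2 aff ·: Pp
P/III-1 aff II-1×II-2: Pp|PP
P/III-2 un II-1×II-2: pp
⇒ P over [I-1,I-2,II-1,II-2,III-1,III-2]: 14 consistent
S/I-1 ? ·: ss|Ss|SS
S/I-2 aff ·: Ss|SS
S/II-1 aff I-1×I-2: Ss|SS
S/II-2 aff ·: Ss|SS
S/III-1 aff II-1×II-2: Ss|SS
S/III-2 aff II-1×II-2: Ss|SS
⇒ S over [I-1,I-2,II-1,II-2,III-1,III-2]: 60 consistent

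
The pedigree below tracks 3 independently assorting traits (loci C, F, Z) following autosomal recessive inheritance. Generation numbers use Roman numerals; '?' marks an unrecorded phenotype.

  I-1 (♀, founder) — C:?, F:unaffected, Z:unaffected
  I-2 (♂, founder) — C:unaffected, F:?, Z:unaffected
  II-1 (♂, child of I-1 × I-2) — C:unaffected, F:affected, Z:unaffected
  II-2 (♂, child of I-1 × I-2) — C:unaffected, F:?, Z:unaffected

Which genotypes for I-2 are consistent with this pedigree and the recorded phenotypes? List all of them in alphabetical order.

I-2 ∈ {CC Ff ZZ, CC Ff Zz, CC ff ZZ, CC ff Zz, Cc Ff ZZ, Cc Ff Zz, Cc ff ZZ, Cc ff Zz}

C/I-1 ? ·: CC|Cc|cc
C/I-2 un ·: CC|Cc
C/II-1 un I-1×I-2: CC|Cc
C/II-2 un I-1×I-2: CC|Cc
⇒ C over [I-1,I-2,II-1,II-2]: 15 consistent
F/I-1 un ·: Ff
F/I-2 ? ·: Ff|ff
F/II-1 aff I-1×I-2: ff
F/II-2 ? I-1×I-2: FF|Ff|ff
⇒ F over [I-1,I-2,II-1,II-2]: 5 consistent
Z/I-1 un ·: ZZ|Zz
Z/I-2 un ·: ZZ|Zz
Z/II-1 un I-1×I-2: ZZ|Zz
Z/II-2 un I-1×I-2: ZZ|Zz
⇒ Z over [I-1,I-2,II-1,II-2]: 13 consistent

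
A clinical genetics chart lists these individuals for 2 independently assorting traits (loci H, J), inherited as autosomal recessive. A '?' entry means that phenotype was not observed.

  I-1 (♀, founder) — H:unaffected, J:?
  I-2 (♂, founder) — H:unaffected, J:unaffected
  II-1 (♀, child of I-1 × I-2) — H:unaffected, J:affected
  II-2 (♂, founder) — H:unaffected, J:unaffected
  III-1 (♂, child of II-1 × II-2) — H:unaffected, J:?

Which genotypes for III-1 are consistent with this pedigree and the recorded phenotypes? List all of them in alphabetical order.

H/I-1 un ·: HH|Hh
H/I-2 un ·: HH|Hh
H/II-1 un I-1×I-2: HH|Hh
H/II-2 un ·: HH|Hh
H/III-1 un II-1×II-2: HH|Hh
⇒ H over [I-1,I-2,II-1,II-2,III-1]: 24 consistent
J/I-1 ? ·: Jj|jj
J/I-2 un ·: Jj
J/II-1 aff I-1×I-2: jj
J/II-2 un ·: JJ|Jj
J/III-1 ? II-1×II-2: Jj|jj
⇒ J over [I-1,I-2,II-1,II-2,III-1]: 6 consistent

III-1 ∈ {HH Jj, HH jj, Hh Jj, Hh jj}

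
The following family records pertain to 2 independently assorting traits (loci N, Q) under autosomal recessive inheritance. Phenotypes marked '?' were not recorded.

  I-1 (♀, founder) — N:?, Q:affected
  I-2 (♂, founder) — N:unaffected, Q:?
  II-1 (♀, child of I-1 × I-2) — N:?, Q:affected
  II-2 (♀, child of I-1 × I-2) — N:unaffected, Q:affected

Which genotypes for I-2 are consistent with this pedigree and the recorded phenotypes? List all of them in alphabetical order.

N/I-1 ? ·: NN|Nn|nn
N/I-2 un ·: NN|Nn
N/II-1 ? I-1×I-2: NN|Nn|nn
N/II-2 un I-1×I-2: NN|Nn
⇒ N over [I-1,I-2,II-1,II-2]: 18 consistent
Q/I-1 aff ·: qq
Q/I-2 ? ·: Qq|qq
Q/II-1 aff I-1×I-2: qq
Q/II-2 aff I-1×I-2: qq
⇒ Q over [I-1,I-2,II-1,II-2]: 2 consistent

I-2 ∈ {NN Qq, NN qq, Nn Qq, Nn qq}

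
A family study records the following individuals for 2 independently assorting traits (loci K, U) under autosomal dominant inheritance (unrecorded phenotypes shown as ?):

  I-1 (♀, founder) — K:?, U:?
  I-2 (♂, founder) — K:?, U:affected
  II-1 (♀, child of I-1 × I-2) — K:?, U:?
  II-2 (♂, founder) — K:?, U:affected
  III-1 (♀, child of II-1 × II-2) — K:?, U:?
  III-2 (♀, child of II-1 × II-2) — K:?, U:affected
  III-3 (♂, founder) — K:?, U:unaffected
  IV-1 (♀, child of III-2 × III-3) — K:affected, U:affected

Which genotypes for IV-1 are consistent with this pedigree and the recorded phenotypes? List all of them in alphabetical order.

K/I-1 ? ·: kk|Kk|KK
K/I-2 ? ·: kk|Kk|KK
K/II-1 ? I-1×I-2: kk|Kk|KK
K/II-2 ? ·: kk|Kk|KK
K/III-1 ? II-1×II-2: kk|Kk|KK
K/III-2 ? II-1×II-2: kk|Kk|KK
K/III-3 ? ·: kk|Kk|KK
K/IV-1 aff III-2×III-3: Kk|KK
⇒ K over [I-1,I-2,II-1,II-2,III-1,III-2,III-3,IV-1]: 647 consistent
U/I-1 ? ·: uu|Uu|UU
U/I-2 aff ·: Uu|UU
U/II-1 ? I-1×I-2: uu|Uu|UU
U/II-2 aff ·: Uu|UU
U/III-1 ? II-1×II-2: uu|Uu|UU
U/III-2 aff II-1×II-2: Uu|UU
U/III-3 un ·: uu
U/IV-1 aff III-2×III-3: Uu
⇒ U over [I-1,I-2,II-1,II-2,III-1,III-2,III-3,IV-1]: 76 consistent

IV-1 ∈ {KK Uu, Kk Uu}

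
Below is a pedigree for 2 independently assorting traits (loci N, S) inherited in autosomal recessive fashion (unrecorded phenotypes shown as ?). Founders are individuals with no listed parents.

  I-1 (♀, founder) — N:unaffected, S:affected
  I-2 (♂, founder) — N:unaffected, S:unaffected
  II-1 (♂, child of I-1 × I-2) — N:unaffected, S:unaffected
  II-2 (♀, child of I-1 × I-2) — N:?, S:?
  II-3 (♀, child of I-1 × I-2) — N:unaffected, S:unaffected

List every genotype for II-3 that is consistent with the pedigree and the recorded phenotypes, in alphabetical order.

II-3 ∈ {NN Ss, Nn Ss}

N/I-1 un ·: NN|Nn
N/I-2 un ·: NN|Nn
N/II-1 un I-1×I-2: NN|Nn
N/II-2 ? I-1×I-2: NN|Nn|nn
N/II-3 un I-1×I-2: NN|Nn
⇒ N over [I-1,I-2,II-1,II-2,II-3]: 29 consistent
S/I-1 aff ·: ss
S/I-2 un ·: SS|Ss
S/II-1 un I-1×I-2: Ss
S/II-2 ? I-1×I-2: Ss|ss
S/II-3 un I-1×I-2: Ss
⇒ S over [I-1,I-2,II-1,II-2,II-3]: 3 consistent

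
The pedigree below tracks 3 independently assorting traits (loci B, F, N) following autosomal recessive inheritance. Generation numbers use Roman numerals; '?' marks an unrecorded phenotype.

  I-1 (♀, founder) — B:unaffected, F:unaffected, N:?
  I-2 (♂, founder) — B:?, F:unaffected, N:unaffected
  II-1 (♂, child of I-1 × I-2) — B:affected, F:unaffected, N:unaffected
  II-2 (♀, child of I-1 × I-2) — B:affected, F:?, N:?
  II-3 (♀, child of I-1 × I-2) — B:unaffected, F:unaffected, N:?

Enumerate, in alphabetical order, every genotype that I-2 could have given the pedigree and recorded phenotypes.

B/I-1 un ·: Bb
B/I-2 ? ·: Bb|bb
B/II-1 aff I-1×I-2: bb
B/II-2 aff I-1×I-2: bb
B/II-3 un I-1×I-2: BB|Bb
⇒ B over [I-1,I-2,II-1,II-2,II-3]: 3 consistent
F/I-1 un ·: FF|Ff
F/I-2 un ·: FF|Ff
F/II-1 un I-1×I-2: FF|Ff
F/II-2 ? I-1×I-2: FF|Ff|ff
F/II-3 un I-1×I-2: FF|Ff
⇒ F over [I-1,I-2,II-1,II-2,II-3]: 29 consistent
N/I-1 ? ·: NN|Nn|nn
N/I-2 un ·: NN|Nn
N/II-1 un I-1×I-2: NN|Nn
N/II-2 ? I-1×I-2: NN|Nn|nn
N/II-3 ? I-1×I-2: NN|Nn|nn
⇒ N over [I-1,I-2,II-1,II-2,II-3]: 40 consistent

I-2 ∈ {Bb FF NN, Bb FF Nn, Bb Ff NN, Bb Ff Nn, bb FF NN, bb FF Nn, bb Ff NN, bb Ff Nn}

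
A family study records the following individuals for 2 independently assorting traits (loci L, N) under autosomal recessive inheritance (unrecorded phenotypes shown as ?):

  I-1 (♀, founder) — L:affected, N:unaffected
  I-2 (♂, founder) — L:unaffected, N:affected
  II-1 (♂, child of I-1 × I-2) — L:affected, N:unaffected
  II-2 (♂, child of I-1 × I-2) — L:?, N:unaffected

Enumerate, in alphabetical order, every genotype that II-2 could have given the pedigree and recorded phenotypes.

L/I-1 aff ·: ll
L/I-2 un ·: Ll
L/II-1 aff I-1×I-2: ll
L/II-2 ? I-1×I-2: Ll|ll
⇒ L over [I-1,I-2,II-1,II-2]: 2 consistent
N/I-1 un ·: NN|Nn
N/I-2 aff ·: nn
N/II-1 un I-1×I-2: Nn
N/II-2 un I-1×I-2: Nn
⇒ N over [I-1,I-2,II-1,II-2]: 2 consistent

II-2 ∈ {Ll Nn, ll Nn}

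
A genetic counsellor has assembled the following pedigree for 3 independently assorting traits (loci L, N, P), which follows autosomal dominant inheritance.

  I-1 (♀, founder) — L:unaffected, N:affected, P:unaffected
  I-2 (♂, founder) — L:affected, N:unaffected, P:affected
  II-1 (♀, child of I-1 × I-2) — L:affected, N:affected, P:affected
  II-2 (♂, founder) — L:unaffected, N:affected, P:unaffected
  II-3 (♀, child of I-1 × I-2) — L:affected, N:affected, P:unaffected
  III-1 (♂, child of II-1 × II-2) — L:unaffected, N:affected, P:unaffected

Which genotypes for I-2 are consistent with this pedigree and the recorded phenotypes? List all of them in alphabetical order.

I-2 ∈ {LL nn Pp, Ll nn Pp}

L/I-1 un ·: ll
L/I-2 aff ·: Ll|LL
L/II-1 aff I-1×I-2: Ll
L/II-2 un ·: ll
L/II-3 aff I-1×I-2: Ll
L/III-1 un II-1×II-2: ll
⇒ L over [I-1,I-2,II-1,II-2,II-3,III-1]: 2 consistent
N/I-1 aff ·: Nn|NN
N/I-2 un ·: nn
N/II-1 aff I-1×I-2: Nn
N/II-2 aff ·: Nn|NN
N/II-3 aff I-1×I-2: Nn
N/III-1 aff II-1×II-2: Nn|NN
⇒ N over [I-1,I-2,II-1,II-2,II-3,III-1]: 8 consistent
P/I-1 un ·: pp
P/I-2 aff ·: Pp
P/II-1 aff I-1×I-2: Pp
P/II-2 un ·: pp
P/II-3 un I-1×I-2: pp
P/III-1 un II-1×II-2: pp
⇒ P over [I-1,I-2,II-1,II-2,II-3,III-1]: 1 consistent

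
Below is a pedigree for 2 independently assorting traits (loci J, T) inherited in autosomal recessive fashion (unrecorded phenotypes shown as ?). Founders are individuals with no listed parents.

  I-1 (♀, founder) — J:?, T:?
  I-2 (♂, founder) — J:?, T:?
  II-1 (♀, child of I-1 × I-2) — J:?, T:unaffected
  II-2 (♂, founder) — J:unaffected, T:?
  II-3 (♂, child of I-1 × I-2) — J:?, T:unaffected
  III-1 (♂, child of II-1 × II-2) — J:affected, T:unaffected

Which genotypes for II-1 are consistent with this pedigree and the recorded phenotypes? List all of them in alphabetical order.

J/I-1 ? ·: JJ|Jj|jj
J/I-2 ? ·: JJ|Jj|jj
J/II-1 ? I-1×I-2: Jj|jj
J/II-2 un ·: Jj
J/II-3 ? I-1×I-2: JJ|Jj|jj
J/III-1 aff II-1×II-2: jj
⇒ J over [I-1,I-2,II-1,II-2,II-3,III-1]: 21 consistent
T/I-1 ? ·: TT|Tt|tt
T/I-2 ? ·: TT|Tt|tt
T/II-1 un I-1×I-2: TT|Tt
T/II-2 ? ·: TT|Tt|tt
T/II-3 un I-1×I-2: TT|Tt
T/III-1 un II-1×II-2: TT|Tt
⇒ T over [I-1,I-2,II-1,II-2,II-3,III-1]: 78 consistent

II-1 ∈ {Jj TT, Jj Tt, jj TT, jj Tt}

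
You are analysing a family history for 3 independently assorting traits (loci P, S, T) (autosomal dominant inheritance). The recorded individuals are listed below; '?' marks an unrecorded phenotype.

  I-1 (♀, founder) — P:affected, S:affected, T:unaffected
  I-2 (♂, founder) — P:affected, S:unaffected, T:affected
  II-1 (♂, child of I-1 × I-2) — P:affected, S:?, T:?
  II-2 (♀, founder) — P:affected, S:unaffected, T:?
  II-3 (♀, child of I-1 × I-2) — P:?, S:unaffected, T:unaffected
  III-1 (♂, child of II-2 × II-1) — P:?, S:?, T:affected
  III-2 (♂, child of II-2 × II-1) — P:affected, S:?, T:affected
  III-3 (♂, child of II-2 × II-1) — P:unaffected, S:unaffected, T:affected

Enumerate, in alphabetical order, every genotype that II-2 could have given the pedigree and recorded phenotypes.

II-2 ∈ {Pp ss TT, Pp ss Tt, Pp ss tt}

P/I-1 aff ·: Pp|PP
P/I-2 aff ·: Pp|PP
P/II-1 aff I-1×I-2: Pp
P/II-2 aff ·: Pp
P/II-3 ? I-1×I-2: pp|Pp|PP
P/III-1 ? II-2×II-1: pp|Pp|PP
P/III-2 aff II-2×II-1: Pp|PP
P/III-3 un II-2×II-1: pp
⇒ P over [I-1,I-2,II-1,II-2,II-3,III-1,III-2,III-3]: 42 consistent
S/I-1 aff ·: Ss
S/I-2 un ·: ss
S/II-1 ? I-1×I-2: ss|Ss
S/II-2 un ·: ss
S/II-3 un I-1×I-2: ss
S/III-1 ? II-2×II-1: ss|Ss
S/III-2 ? II-2×II-1: ss|Ss
S/III-3 un II-2×II-1: ss
⇒ S over [I-1,I-2,II-1,II-2,II-3,III-1,III-2,III-3]: 5 consistent
T/I-1 un ·: tt
T/I-2 aff ·: Tt
T/II-1 ? I-1×I-2: tt|Tt
T/II-2 ? ·: tt|Tt|TT
T/II-3 un I-1×I-2: tt
T/III-1 aff II-2×II-1: Tt|TT
T/III-2 aff II-2×II-1: Tt|TT
T/III-3 aff II-2×II-1: Tt|TT
⇒ T over [I-1,I-2,II-1,II-2,II-3,III-1,III-2,III-3]: 19 consistent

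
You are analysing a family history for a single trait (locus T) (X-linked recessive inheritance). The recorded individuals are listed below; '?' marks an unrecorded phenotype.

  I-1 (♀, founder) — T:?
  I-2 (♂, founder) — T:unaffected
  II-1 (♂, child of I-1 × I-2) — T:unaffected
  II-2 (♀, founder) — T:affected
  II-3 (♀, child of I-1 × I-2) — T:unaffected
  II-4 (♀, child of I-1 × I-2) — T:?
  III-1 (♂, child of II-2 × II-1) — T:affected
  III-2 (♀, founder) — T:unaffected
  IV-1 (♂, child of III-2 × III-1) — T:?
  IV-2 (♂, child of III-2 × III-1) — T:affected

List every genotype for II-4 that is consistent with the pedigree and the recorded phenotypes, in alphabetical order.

T/I-1 ? ·: X^TX^T|X^TX^t
T/I-2 un ·: X^TY
T/II-1 un I-1×I-2: X^TY
T/II-2 aff ·: X^tX^t
T/II-3 un I-1×I-2: X^TX^T|X^TX^t
T/II-4 ? I-1×I-2: X^TX^T|X^TX^t
T/III-1 aff II-2×II-1: X^tY
T/III-2 un ·: X^TX^t
T/IV-1 ? III-2×III-1: X^TY|X^tY
T/IV-2 aff III-2×III-1: X^tY
⇒ T over [I-1,I-2,II-1,II-2,II-3,II-4,III-1,III-2,IV-1,IV-2]: 10 consistent

II-4 ∈ {X^TX^T, X^TX^t}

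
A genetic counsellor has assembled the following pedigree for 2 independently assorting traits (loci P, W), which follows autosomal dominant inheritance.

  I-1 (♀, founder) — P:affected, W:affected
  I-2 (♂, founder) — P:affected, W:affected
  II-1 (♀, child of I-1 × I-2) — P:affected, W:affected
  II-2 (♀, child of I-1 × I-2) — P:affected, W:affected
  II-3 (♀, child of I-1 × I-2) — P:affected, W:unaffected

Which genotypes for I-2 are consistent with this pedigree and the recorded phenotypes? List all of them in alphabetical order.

P/I-1 aff ·: Pp|PP
P/I-2 aff ·: Pp|PP
P/II-1 aff I-1×I-2: Pp|PP
P/II-2 aff I-1×I-2: Pp|PP
P/II-3 aff I-1×I-2: Pp|PP
⇒ P over [I-1,I-2,II-1,II-2,II-3]: 25 consistent
W/I-1 aff ·: Ww
W/I-2 aff ·: Ww
W/II-1 aff I-1×I-2: Ww|WW
W/II-2 aff I-1×I-2: Ww|WW
W/II-3 un I-1×I-2: ww
⇒ W over [I-1,I-2,II-1,II-2,II-3]: 4 consistent

I-2 ∈ {PP Ww, Pp Ww}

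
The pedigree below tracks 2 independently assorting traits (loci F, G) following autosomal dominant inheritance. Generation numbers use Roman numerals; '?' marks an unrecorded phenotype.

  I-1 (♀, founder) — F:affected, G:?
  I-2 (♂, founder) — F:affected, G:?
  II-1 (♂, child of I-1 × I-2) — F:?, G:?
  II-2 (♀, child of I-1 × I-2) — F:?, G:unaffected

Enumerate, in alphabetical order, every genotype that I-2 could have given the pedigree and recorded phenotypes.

F/I-1 aff ·: Ff|FF
F/I-2 aff ·: Ff|FF
F/II-1 ? I-1×I-2: ff|Ff|FF
F/II-2 ? I-1×I-2: ff|Ff|FF
⇒ F over [I-1,I-2,II-1,II-2]: 18 consistent
G/I-1 ? ·: gg|Gg
G/I-2 ? ·: gg|Gg
G/II-1 ? I-1×I-2: gg|Gg|GG
G/II-2 un I-1×I-2: gg
⇒ G over [I-1,I-2,II-1,II-2]: 8 consistent

I-2 ∈ {FF Gg, FF gg, Ff Gg, Ff gg}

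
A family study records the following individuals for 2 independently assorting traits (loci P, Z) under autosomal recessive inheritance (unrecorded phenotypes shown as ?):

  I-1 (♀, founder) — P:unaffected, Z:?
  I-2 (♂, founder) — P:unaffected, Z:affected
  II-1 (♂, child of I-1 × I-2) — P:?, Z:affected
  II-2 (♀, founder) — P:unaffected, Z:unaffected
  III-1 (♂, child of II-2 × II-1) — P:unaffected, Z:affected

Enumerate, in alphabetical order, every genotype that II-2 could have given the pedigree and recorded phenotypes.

II-2 ∈ {PP Zz, Pp Zz}

P/I-1 un ·: PP|Pp
P/I-2 un ·: PP|Pp
P/II-1 ? I-1×I-2: PP|Pp|pp
P/II-2 un ·: PP|Pp
P/III-1 un II-2×II-1: PP|Pp
⇒ P over [I-1,I-2,II-1,II-2,III-1]: 26 consistent
Z/I-1 ? ·: Zz|zz
Z/I-2 aff ·: zz
Z/II-1 aff I-1×I-2: zz
Z/II-2 un ·: Zz
Z/III-1 aff II-2×II-1: zz
⇒ Z over [I-1,I-2,II-1,II-2,III-1]: 2 consistent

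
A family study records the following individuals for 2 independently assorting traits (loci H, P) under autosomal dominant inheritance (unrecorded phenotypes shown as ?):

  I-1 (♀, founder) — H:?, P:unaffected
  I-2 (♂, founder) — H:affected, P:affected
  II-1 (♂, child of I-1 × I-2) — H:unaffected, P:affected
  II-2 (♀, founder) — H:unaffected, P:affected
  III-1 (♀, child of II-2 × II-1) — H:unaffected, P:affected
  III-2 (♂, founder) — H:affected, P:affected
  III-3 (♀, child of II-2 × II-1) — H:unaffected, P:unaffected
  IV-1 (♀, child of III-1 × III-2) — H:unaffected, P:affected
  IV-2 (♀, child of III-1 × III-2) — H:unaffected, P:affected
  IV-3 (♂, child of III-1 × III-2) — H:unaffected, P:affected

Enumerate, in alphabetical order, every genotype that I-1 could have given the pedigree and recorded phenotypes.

H/I-1 ? ·: hh|Hh
H/I-2 aff ·: Hh
H/II-1 un I-1×I-2: hh
H/II-2 un ·: hh
H/III-1 un II-2×II-1: hh
H/III-2 aff ·: Hh
H/III-3 un II-2×II-1: hh
H/IV-1 un III-1×III-2: hh
H/IV-2 un III-1×III-2: hh
H/IV-3 un III-1×III-2: hh
⇒ H over [I-1,I-2,II-1,II-2,III-1,III-2,III-3,IV-1,IV-2,IV-3]: 2 consistent
P/I-1 un ·: pp
P/I-2 aff ·: Pp|PP
P/II-1 aff I-1×I-2: Pp
P/II-2 aff ·: Pp
P/III-1 aff II-2×II-1: Pp|PP
P/III-2 aff ·: Pp|PP
P/III-3 un II-2×II-1: pp
P/IV-1 aff III-1×III-2: Pp|PP
P/IV-2 aff III-1×III-2: Pp|PP
P/IV-3 aff III-1×III-2: Pp|PP
⇒ P over [I-1,I-2,II-1,II-2,III-1,III-2,III-3,IV-1,IV-2,IV-3]: 50 consistent

I-1 ∈ {Hh pp, hh pp}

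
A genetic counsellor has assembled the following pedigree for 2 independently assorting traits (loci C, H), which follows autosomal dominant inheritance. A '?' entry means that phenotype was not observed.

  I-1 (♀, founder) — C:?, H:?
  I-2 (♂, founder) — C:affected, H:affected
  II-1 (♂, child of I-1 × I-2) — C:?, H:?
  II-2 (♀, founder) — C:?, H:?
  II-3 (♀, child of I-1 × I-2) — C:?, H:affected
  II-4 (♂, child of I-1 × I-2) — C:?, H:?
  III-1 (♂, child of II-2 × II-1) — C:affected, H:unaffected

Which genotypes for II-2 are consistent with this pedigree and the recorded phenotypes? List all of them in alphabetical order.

C/I-1 ? ·: cc|Cc|CC
C/I-2 aff ·: Cc|CC
C/II-1 ? I-1×I-2: cc|Cc|CC
C/II-2 ? ·: cc|Cc|CC
C/II-3 ? I-1×I-2: cc|Cc|CC
C/II-4 ? I-1×I-2: cc|Cc|CC
C/III-1 aff II-2×II-1: Cc|CC
⇒ C over [I-1,I-2,II-1,II-2,II-3,II-4,III-1]: 208 consistent
H/I-1 ? ·: hh|Hh|HH
H/I-2 aff ·: Hh|HH
H/II-1 ? I-1×I-2: hh|Hh
H/II-2 ? ·: hh|Hh
H/II-3 aff I-1×I-2: Hh|HH
H/II-4 ? I-1×I-2: hh|Hh|HH
H/III-1 un II-2×II-1: hh
⇒ H over [I-1,I-2,II-1,II-2,II-3,II-4,III-1]: 50 consistent

II-2 ∈ {CC Hh, CC hh, Cc Hh, Cc hh, cc Hh, cc hh}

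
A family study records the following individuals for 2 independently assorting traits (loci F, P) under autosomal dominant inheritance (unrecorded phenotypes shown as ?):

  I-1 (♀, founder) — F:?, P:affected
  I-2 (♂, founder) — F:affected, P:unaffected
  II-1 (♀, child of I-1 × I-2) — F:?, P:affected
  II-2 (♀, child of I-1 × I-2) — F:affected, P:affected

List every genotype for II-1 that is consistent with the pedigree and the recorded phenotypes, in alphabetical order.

F/I-1 ? ·: ff|Ff|FF
F/I-2 aff ·: Ff|FF
F/II-1 ? I-1×I-2: ff|Ff|FF
F/II-2 aff I-1×I-2: Ff|FF
⇒ F over [I-1,I-2,II-1,II-2]: 18 consistent
P/I-1 aff ·: Pp|PP
P/I-2 un ·: pp
P/II-1 aff I-1×I-2: Pp
P/II-2 aff I-1×I-2: Pp
⇒ P over [I-1,I-2,II-1,II-2]: 2 consistent

II-1 ∈ {FF Pp, Ff Pp, ff Pp}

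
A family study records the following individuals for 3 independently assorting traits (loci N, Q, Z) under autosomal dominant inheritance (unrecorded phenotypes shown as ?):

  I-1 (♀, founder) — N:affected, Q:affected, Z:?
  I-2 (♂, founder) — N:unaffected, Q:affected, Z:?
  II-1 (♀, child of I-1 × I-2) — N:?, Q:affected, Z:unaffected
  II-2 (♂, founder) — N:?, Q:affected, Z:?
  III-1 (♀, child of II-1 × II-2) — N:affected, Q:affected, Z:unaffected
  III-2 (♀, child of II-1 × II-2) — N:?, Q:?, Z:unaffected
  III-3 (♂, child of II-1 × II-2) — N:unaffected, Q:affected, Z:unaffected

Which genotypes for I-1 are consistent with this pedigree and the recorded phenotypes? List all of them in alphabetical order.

I-1 ∈ {NN QQ Zz, NN QQ zz, NN Qq Zz, NN Qq zz, Nn QQ Zz, Nn QQ zz, Nn Qq Zz, Nn Qq zz}

N/I-1 aff ·: Nn|NN
N/I-2 un ·: nn
N/II-1 ? I-1×I-2: nn|Nn
N/II-2 ? ·: nn|Nn
N/III-1 aff II-1×II-2: Nn|NN
N/III-2 ? II-1×II-2: nn|Nn|NN
N/III-3 un II-1×II-2: nn
⇒ N over [I-1,I-2,II-1,II-2,III-1,III-2,III-3]: 18 consistent
Q/I-1 aff ·: Qq|QQ
Q/I-2 aff ·: Qq|QQ
Q/II-1 aff I-1×I-2: Qq|QQ
Q/II-2 aff ·: Qq|QQ
Q/III-1 aff II-1×II-2: Qq|QQ
Q/III-2 ? II-1×II-2: qq|Qq|QQ
Q/III-3 aff II-1×II-2: Qq|QQ
⇒ Q over [I-1,I-2,II-1,II-2,III-1,III-2,III-3]: 96 consistent
Z/I-1 ? ·: zz|Zz
Z/I-2 ? ·: zz|Zz
Z/II-1 un I-1×I-2: zz
Z/II-2 ? ·: zz|Zz
Z/III-1 un II-1×II-2: zz
Z/III-2 un II-1×II-2: zz
Z/III-3 un II-1×II-2: zz
⇒ Z over [I-1,I-2,II-1,II-2,III-1,III-2,III-3]: 8 consistent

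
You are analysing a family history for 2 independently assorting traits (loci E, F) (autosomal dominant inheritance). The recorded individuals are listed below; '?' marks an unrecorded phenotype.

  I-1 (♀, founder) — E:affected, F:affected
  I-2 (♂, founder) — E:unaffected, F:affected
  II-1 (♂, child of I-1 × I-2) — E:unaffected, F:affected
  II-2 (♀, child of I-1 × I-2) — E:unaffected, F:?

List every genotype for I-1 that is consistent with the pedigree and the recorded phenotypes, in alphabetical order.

I-1 ∈ {Ee FF, Ee Ff}

E/I-1 aff ·: Ee
E/I-2 un ·: ee
E/II-1 un I-1×I-2: ee
E/II-2 un I-1×I-2: ee
⇒ E over [I-1,I-2,II-1,II-2]: 1 consistent
F/I-1 aff ·: Ff|FF
F/I-2 aff ·: Ff|FF
F/II-1 aff I-1×I-2: Ff|FF
F/II-2 ? I-1×I-2: ff|Ff|FF
⇒ F over [I-1,I-2,II-1,II-2]: 15 consistent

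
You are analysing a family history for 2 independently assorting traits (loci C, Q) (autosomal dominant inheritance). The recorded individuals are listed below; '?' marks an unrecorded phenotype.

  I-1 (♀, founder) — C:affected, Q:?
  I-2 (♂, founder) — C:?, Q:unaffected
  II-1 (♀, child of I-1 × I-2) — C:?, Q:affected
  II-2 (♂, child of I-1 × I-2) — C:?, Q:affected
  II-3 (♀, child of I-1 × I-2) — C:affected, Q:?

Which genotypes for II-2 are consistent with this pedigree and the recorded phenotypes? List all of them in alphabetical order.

II-2 ∈ {CC Qq, Cc Qq, cc Qq}

C/I-1 aff ·: Cc|CC
C/I-2 ? ·: cc|Cc|CC
C/II-1 ? I-1×I-2: cc|Cc|CC
C/II-2 ? I-1×I-2: cc|Cc|CC
C/II-3 aff I-1×I-2: Cc|CC
⇒ C over [I-1,I-2,II-1,II-2,II-3]: 40 consistent
Q/I-1 ? ·: Qq|QQ
Q/I-2 un ·: qq
Q/II-1 aff I-1×I-2: Qq
Q/II-2 aff I-1×I-2: Qq
Q/II-3 ? I-1×I-2: qq|Qq
⇒ Q over [I-1,I-2,II-1,II-2,II-3]: 3 consistent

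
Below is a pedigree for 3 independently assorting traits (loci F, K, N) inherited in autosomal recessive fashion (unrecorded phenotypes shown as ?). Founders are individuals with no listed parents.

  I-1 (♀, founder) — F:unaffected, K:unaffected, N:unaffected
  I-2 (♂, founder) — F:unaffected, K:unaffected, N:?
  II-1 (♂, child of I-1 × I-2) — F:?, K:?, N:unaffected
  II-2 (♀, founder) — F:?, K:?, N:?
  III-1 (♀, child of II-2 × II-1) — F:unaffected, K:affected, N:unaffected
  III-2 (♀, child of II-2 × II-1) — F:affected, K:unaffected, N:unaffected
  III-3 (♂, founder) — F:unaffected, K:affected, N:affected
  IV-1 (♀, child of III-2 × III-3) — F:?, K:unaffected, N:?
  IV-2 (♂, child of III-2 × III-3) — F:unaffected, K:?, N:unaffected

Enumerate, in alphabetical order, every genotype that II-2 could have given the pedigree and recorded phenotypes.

II-2 ∈ {Ff Kk NN, Ff Kk Nn, Ff Kk nn, Ff kk NN, Ff kk Nn, Ff kk nn, ff Kk NN, ff Kk Nn, ff Kk nn, ff kk NN, ff kk Nn, ff kk nn}

F/I-1 un ·: FF|Ff
F/I-2 un ·: FF|Ff
F/II-1 ? I-1×I-2: Ff|ff
F/II-2 ? ·: Ff|ff
F/III-1 un II-2×II-1: FF|Ff
F/III-2 aff II-2×II-1: ff
F/III-3 un ·: FF|Ff
F/IV-1 ? III-2×III-3: Ff|ff
F/IV-2 un III-2×III-3: Ff
⇒ F over [I-1,I-2,II-1,II-2,III-1,III-2,III-3,IV-1,IV-2]: 30 consistent
K/I-1 un ·: KK|Kk
K/I-2 un ·: KK|Kk
K/II-1 ? I-1×I-2: Kk|kk
K/II-2 ? ·: Kk|kk
K/III-1 aff II-2×II-1: kk
K/III-2 un II-2×II-1: KK|Kk
K/III-3 aff ·: kk
K/IV-1 un III-2×III-3: Kk
K/IV-2 ? III-2×III-3: Kk|kk
⇒ K over [I-1,I-2,II-1,II-2,III-1,III-2,III-3,IV-1,IV-2]: 17 consistent
N/I-1 un ·: NN|Nn
N/I-2 ? ·: NN|Nn|nn
N/II-1 un I-1×I-2: NN|Nn
N/II-2 ? ·: NN|Nn|nn
N/III-1 un II-2×II-1: NN|Nn
N/III-2 un II-2×II-1: NN|Nn
N/III-3 aff ·: nn
N/IV-1 ? III-2×III-3: Nn|nn
N/IV-2 un III-2×III-3: Nn
⇒ N over [I-1,I-2,II-1,II-2,III-1,III-2,III-3,IV-1,IV-2]: 106 consistent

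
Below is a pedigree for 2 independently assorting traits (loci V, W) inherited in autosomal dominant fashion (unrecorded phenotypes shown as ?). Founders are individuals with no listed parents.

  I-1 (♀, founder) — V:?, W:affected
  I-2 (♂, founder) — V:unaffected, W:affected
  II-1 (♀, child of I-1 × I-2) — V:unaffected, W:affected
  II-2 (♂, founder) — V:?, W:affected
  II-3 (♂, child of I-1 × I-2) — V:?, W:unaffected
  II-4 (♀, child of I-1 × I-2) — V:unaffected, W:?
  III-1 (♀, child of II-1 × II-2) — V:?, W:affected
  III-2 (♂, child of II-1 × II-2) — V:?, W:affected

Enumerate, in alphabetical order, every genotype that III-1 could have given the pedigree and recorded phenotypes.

III-1 ∈ {Vv WW, Vv Ww, vv WW, vv Ww}

V/I-1 ? ·: vv|Vv
V/I-2 un ·: vv
V/II-1 un I-1×I-2: vv
V/II-2 ? ·: vv|Vv|VV
V/II-3 ? I-1×I-2: vv|Vv
V/II-4 un I-1×I-2: vv
V/III-1 ? II-1×II-2: vv|Vv
V/III-2 ? II-1×II-2: vv|Vv
⇒ V over [I-1,I-2,II-1,II-2,II-3,II-4,III-1,III-2]: 18 consistent
W/I-1 aff ·: Ww
W/I-2 aff ·: Ww
W/II-1 aff I-1×I-2: Ww|WW
W/II-2 aff ·: Ww|WW
W/II-3 un I-1×I-2: ww
W/II-4 ? I-1×I-2: ww|Ww|WW
W/III-1 aff II-1×II-2: Ww|WW
W/III-2 aff II-1×II-2: Ww|WW
⇒ W over [I-1,I-2,II-1,II-2,II-3,II-4,III-1,III-2]: 39 consistent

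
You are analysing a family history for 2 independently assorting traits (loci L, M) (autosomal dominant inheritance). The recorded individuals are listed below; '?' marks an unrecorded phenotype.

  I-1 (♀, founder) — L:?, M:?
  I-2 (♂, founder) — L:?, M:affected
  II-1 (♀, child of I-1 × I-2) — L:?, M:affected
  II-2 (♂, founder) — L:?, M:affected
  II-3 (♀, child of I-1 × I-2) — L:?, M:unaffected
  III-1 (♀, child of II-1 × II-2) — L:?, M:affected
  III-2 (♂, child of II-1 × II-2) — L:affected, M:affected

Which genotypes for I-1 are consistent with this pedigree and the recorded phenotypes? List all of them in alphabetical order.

L/I-1 ? ·: ll|Ll|LL
L/I-2 ? ·: ll|Ll|LL
L/II-1 ? I-1×I-2: ll|Ll|LL
L/II-2 ? ·: ll|Ll|LL
L/II-3 ? I-1×I-2: ll|Ll|LL
L/III-1 ? II-1×II-2: ll|Ll|LL
L/III-2 aff II-1×II-2: Ll|LL
⇒ L over [I-1,I-2,II-1,II-2,II-3,III-1,III-2]: 228 consistent
M/I-1 ? ·: mm|Mm
M/I-2 aff ·: Mm
M/II-1 aff I-1×I-2: Mm|MM
M/II-2 aff ·: Mm|MM
M/II-3 un I-1×I-2: mm
M/III-1 aff II-1×II-2: Mm|MM
M/III-2 aff II-1×II-2: Mm|MM
⇒ M over [I-1,I-2,II-1,II-2,II-3,III-1,III-2]: 21 consistent

I-1 ∈ {LL Mm, LL mm, Ll Mm, Ll mm, ll Mm, ll mm}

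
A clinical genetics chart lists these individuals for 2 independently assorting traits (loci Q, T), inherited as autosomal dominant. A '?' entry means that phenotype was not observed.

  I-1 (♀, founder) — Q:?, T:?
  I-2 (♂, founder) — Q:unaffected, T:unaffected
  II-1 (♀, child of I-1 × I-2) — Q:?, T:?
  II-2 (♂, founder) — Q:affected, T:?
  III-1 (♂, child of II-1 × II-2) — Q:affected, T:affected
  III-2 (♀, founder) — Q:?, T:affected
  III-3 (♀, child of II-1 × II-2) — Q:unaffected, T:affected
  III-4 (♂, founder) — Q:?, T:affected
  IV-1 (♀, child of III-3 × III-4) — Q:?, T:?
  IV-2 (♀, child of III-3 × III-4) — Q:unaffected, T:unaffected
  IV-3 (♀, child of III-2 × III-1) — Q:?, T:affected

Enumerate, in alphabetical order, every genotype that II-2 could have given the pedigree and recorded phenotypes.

II-2 ∈ {Qq TT, Qq Tt, Qq tt}

Q/I-1 ? ·: qq|Qq|QQ
Q/I-2 un ·: qq
Q/II-1 ? I-1×I-2: qq|Qq
Q/II-2 aff ·: Qq
Q/III-1 aff II-1×II-2: Qq|QQ
Q/III-2 ? ·: qq|Qq|QQ
Q/III-3 un II-1×II-2: qq
Q/III-4 ? ·: qq|Qq
Q/IV-1 ? III-3×III-4: qq|Qq
Q/IV-2 un III-3×III-4: qq
Q/IV-3 ? III-2×III-1: qq|Qq|QQ
⇒ Q over [I-1,I-2,II-1,II-2,III-1,III-2,III-3,III-4,IV-1,IV-2,IV-3]: 108 consistent
T/I-1 ? ·: tt|Tt|TT
T/I-2 un ·: tt
T/II-1 ? I-1×I-2: tt|Tt
T/II-2 ? ·: tt|Tt|TT
T/III-1 aff II-1×II-2: Tt|TT
T/III-2 aff ·: Tt|TT
T/III-3 aff II-1×II-2: Tt
T/III-4 aff ·: Tt
T/IV-1 ? III-3×III-4: tt|Tt|TT
T/IV-2 un III-3×III-4: tt
T/IV-3 aff III-2×III-1: Tt|TT
⇒ T over [I-1,I-2,II-1,II-2,III-1,III-2,III-3,III-4,IV-1,IV-2,IV-3]: 156 consistent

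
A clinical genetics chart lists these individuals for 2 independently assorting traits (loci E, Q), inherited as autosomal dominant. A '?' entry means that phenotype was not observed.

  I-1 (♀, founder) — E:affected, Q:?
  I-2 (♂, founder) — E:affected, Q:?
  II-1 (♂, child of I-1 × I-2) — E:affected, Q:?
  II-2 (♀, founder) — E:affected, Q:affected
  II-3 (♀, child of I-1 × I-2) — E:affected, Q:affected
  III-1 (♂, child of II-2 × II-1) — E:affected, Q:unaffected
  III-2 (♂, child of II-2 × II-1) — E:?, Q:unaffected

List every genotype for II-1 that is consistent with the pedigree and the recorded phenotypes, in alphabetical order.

E/I-1 aff ·: Ee|EE
E/I-2 aff ·: Ee|EE
E/II-1 aff I-1×I-2: Ee|EE
E/II-2 aff ·: Ee|EE
E/II-3 aff I-1×I-2: Ee|EE
E/III-1 aff II-2×II-1: Ee|EE
E/III-2 ? II-2×II-1: ee|Ee|EE
⇒ E over [I-1,I-2,II-1,II-2,II-3,III-1,III-2]: 95 consistent
Q/I-1 ? ·: qq|Qq|QQ
Q/I-2 ? ·: qq|Qq|QQ
Q/II-1 ? I-1×I-2: qq|Qq
Q/II-2 aff ·: Qq
Q/II-3 aff I-1×I-2: Qq|QQ
Q/III-1 un II-2×II-1: qq
Q/III-2 un II-2×II-1: qq
⇒ Q over [I-1,I-2,II-1,II-2,II-3,III-1,III-2]: 14 consistent

II-1 ∈ {EE Qq, EE qq, Ee Qq, Ee qq}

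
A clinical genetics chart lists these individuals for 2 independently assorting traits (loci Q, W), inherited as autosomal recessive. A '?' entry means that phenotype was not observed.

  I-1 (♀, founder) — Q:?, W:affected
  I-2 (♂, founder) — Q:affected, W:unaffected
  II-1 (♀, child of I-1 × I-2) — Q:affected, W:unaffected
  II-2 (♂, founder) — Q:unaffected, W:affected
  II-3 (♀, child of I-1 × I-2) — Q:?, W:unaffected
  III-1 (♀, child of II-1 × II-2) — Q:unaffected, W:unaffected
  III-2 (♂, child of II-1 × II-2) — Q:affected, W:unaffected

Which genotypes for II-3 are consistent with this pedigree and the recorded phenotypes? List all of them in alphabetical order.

Q/I-1 ? ·: Qq|qq
Q/I-2 aff ·: qq
Q/II-1 aff I-1×I-2: qq
Q/II-2 un ·: Qq
Q/II-3 ? I-1×I-2: Qq|qq
Q/III-1 un II-1×II-2: Qq
Q/III-2 aff II-1×II-2: qq
⇒ Q over [I-1,I-2,II-1,II-2,II-3,III-1,III-2]: 3 consistent
W/I-1 aff ·: ww
W/I-2 un ·: WW|Ww
W/II-1 un I-1×I-2: Ww
W/II-2 aff ·: ww
W/II-3 un I-1×I-2: Ww
W/III-1 un II-1×II-2: Ww
W/III-2 un II-1×II-2: Ww
⇒ W over [I-1,I-2,II-1,II-2,II-3,III-1,III-2]: 2 consistent

II-3 ∈ {Qq Ww, qq Ww}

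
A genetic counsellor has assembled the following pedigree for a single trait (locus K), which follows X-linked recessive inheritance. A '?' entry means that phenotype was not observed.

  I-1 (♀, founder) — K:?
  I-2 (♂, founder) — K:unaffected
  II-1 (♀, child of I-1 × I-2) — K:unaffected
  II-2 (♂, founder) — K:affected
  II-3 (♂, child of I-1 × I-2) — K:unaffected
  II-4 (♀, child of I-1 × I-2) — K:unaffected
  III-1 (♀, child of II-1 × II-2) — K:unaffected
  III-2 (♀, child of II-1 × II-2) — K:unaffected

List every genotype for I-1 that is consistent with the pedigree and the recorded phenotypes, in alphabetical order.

K/I-1 ? ·: X^KX^K|X^KX^k
K/I-2 un ·: X^KY
K/II-1 un I-1×I-2: X^KX^K|X^KX^k
K/II-2 aff ·: X^kY
K/II-3 un I-1×I-2: X^KY
K/II-4 un I-1×I-2: X^KX^K|X^KX^k
K/III-1 un II-1×II-2: X^KX^k
K/III-2 un II-1×II-2: X^KX^k
⇒ K over [I-1,I-2,II-1,II-2,II-3,II-4,III-1,III-2]: 5 consistent

I-1 ∈ {X^KX^K, X^KX^k}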